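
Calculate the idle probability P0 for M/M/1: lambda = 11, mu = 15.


P0 = 1 - rho = 1 - 11/15 = 0.2667

0.2667


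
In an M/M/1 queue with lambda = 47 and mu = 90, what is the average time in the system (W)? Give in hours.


W = 1/(mu - lambda) = 1/(90 - 47) = 0.0233 hours

0.0233 hours


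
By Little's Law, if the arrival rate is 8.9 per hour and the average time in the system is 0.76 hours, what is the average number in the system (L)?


L = lambda * W = 8.9 * 0.76 = 6.76

6.76


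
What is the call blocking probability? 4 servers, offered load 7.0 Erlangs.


B(N,A) = (A^N/N!) / sum(A^k/k!, k=0..N) with N=4, A=7.0 = 0.5273

0.5273


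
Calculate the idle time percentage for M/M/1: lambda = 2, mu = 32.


Idle fraction = (1 - rho) * 100 = (1 - 2/32) * 100 = 93.8%

93.8%


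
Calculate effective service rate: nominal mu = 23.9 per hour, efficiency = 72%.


Effective rate = mu * efficiency = 23.9 * 0.72 = 17.21 per hour

17.21 per hour


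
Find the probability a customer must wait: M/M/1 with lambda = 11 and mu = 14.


P(wait) = rho = lambda/mu = 11/14 = 0.7857

0.7857


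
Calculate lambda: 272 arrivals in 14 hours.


lambda = total arrivals / time = 272 / 14 = 19.43 per hour

19.43 per hour


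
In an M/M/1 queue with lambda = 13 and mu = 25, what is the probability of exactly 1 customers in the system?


rho = 13/25; P(n) = (1-rho)*rho^n = (1-13/25)*(13/25)^1 = 0.2496

0.2496


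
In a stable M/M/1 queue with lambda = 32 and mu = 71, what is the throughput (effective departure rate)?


For a stable queue (lambda < mu), throughput = lambda = 32 per hour

32 per hour


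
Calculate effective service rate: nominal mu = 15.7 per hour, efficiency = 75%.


Effective rate = mu * efficiency = 15.7 * 0.75 = 11.78 per hour

11.78 per hour


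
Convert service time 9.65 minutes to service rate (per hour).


mu = 60 / avg_service_time = 60 / 9.65 = 6.22 per hour

6.22 per hour


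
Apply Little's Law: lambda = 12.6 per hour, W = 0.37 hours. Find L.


L = lambda * W = 12.6 * 0.37 = 4.66

4.66


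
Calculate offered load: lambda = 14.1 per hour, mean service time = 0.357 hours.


Offered load a = lambda * E[S] = 14.1 * 0.357 = 5.03 Erlangs

5.03 Erlangs


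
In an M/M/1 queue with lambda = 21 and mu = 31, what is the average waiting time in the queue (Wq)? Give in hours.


rho = 21/31; Wq = rho/(mu - lambda) = 0.0677 hours

0.0677 hours


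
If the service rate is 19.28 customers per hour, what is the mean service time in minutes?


Mean service time = 60/mu = 60/19.28 = 3.11 minutes

3.11 minutes


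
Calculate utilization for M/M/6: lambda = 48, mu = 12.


rho = lambda/(c*mu) = 48/(6*12) = 0.6667

0.6667


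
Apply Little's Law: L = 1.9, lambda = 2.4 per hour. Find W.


W = L / lambda = 1.9 / 2.4 = 0.7917 hours

0.7917 hours


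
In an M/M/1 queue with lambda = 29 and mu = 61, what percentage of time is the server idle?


Idle fraction = (1 - rho) * 100 = (1 - 29/61) * 100 = 52.5%

52.5%


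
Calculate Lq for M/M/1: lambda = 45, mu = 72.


rho = 45/72; Lq = rho^2/(1-rho) = 1.04

1.04


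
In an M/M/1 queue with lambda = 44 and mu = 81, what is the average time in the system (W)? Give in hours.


W = 1/(mu - lambda) = 1/(81 - 44) = 0.027 hours

0.027 hours


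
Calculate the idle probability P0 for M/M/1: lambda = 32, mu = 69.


P0 = 1 - rho = 1 - 32/69 = 0.5362

0.5362


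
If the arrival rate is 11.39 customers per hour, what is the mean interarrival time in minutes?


Mean interarrival time = 60/lambda = 60/11.39 = 5.27 minutes

5.27 minutes


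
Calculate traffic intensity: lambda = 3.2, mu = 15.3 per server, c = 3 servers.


rho = lambda / (c * mu) = 3.2 / (3 * 15.3) = 0.0697

0.0697


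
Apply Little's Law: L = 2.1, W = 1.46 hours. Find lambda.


lambda = L / W = 2.1 / 1.46 = 1.44 per hour

1.44 per hour


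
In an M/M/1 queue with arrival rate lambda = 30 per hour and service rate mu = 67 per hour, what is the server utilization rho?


rho = lambda/mu = 30/67 = 0.4478

0.4478


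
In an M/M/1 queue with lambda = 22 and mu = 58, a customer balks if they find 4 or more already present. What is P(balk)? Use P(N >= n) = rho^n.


P(N >= 4) = rho^4 = (22/58)^4 = 0.0207

0.0207


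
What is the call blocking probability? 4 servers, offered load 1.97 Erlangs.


B(N,A) = (A^N/N!) / sum(A^k/k!, k=0..N) with N=4, A=1.97 = 0.0921

0.0921


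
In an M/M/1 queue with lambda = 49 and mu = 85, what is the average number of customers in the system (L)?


rho = 49/85; L = rho/(1-rho) = 1.36

1.36


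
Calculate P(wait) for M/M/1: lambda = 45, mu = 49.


P(wait) = rho = lambda/mu = 45/49 = 0.9184

0.9184


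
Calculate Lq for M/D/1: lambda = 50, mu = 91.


M/D/1: Lq = rho^2 / (2*(1-rho)) where rho = 50/91; Lq = 0.34

0.34


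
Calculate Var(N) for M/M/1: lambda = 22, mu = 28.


rho = 22/28; Var(N) = rho/(1-rho)^2 = 17.11

17.11


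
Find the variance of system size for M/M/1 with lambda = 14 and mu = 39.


rho = 14/39; Var(N) = rho/(1-rho)^2 = 0.87

0.87


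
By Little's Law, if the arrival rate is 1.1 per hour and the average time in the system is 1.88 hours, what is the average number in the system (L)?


L = lambda * W = 1.1 * 1.88 = 2.07

2.07


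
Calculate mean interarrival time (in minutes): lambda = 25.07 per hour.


Mean interarrival time = 60/lambda = 60/25.07 = 2.39 minutes

2.39 minutes


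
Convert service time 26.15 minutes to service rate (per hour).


mu = 60 / avg_service_time = 60 / 26.15 = 2.29 per hour

2.29 per hour


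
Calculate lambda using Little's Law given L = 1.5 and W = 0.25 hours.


lambda = L / W = 1.5 / 0.25 = 6.0 per hour

6.0 per hour


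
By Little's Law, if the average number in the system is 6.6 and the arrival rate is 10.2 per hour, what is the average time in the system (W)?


W = L / lambda = 6.6 / 10.2 = 0.6471 hours

0.6471 hours


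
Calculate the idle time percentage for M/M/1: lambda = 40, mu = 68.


Idle fraction = (1 - rho) * 100 = (1 - 40/68) * 100 = 41.2%

41.2%


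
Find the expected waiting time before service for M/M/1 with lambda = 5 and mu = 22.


rho = 5/22; Wq = rho/(mu - lambda) = 0.0134 hours

0.0134 hours


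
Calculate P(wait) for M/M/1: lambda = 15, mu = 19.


P(wait) = rho = lambda/mu = 15/19 = 0.7895

0.7895


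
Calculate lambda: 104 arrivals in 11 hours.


lambda = total arrivals / time = 104 / 11 = 9.45 per hour

9.45 per hour


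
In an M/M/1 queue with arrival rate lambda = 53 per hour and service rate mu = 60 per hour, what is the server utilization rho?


rho = lambda/mu = 53/60 = 0.8833

0.8833


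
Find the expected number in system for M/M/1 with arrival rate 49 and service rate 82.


rho = 49/82; L = rho/(1-rho) = 1.48

1.48


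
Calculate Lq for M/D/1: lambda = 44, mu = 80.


M/D/1: Lq = rho^2 / (2*(1-rho)) where rho = 44/80; Lq = 0.34

0.34


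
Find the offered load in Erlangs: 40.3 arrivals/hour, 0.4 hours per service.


Offered load a = lambda * E[S] = 40.3 * 0.4 = 16.12 Erlangs

16.12 Erlangs


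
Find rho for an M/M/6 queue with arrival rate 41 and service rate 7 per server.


rho = lambda/(c*mu) = 41/(6*7) = 0.9762

0.9762


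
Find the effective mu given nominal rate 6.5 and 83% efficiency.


Effective rate = mu * efficiency = 6.5 * 0.83 = 5.4 per hour

5.4 per hour


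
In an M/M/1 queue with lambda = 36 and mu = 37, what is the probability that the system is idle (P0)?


P0 = 1 - rho = 1 - 36/37 = 0.027

0.027


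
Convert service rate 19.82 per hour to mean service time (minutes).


Mean service time = 60/mu = 60/19.82 = 3.03 minutes

3.03 minutes


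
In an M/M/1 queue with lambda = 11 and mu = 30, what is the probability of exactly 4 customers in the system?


rho = 11/30; P(n) = (1-rho)*rho^n = (1-11/30)*(11/30)^4 = 0.0114

0.0114


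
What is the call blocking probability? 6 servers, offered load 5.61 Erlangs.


B(N,A) = (A^N/N!) / sum(A^k/k!, k=0..N) with N=6, A=5.61 = 0.237

0.237


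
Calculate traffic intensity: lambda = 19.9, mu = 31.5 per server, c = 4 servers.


rho = lambda / (c * mu) = 19.9 / (4 * 31.5) = 0.1579

0.1579


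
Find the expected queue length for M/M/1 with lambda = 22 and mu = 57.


rho = 22/57; Lq = rho^2/(1-rho) = 0.24

0.24


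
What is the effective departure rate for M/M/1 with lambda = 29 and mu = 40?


For a stable queue (lambda < mu), throughput = lambda = 29 per hour

29 per hour


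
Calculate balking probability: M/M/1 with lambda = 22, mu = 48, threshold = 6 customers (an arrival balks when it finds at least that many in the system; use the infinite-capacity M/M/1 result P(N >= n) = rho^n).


P(N >= 6) = rho^6 = (22/48)^6 = 0.0093

0.0093


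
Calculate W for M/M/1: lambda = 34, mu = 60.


W = 1/(mu - lambda) = 1/(60 - 34) = 0.0385 hours

0.0385 hours


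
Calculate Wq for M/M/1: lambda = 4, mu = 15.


rho = 4/15; Wq = rho/(mu - lambda) = 0.0242 hours

0.0242 hours


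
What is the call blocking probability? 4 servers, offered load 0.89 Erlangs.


B(N,A) = (A^N/N!) / sum(A^k/k!, k=0..N) with N=4, A=0.89 = 0.0108

0.0108


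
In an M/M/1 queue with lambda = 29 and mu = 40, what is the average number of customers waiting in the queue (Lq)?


rho = 29/40; Lq = rho^2/(1-rho) = 1.91

1.91


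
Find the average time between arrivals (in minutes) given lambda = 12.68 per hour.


Mean interarrival time = 60/lambda = 60/12.68 = 4.73 minutes

4.73 minutes


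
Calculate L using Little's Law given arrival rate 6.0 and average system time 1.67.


L = lambda * W = 6.0 * 1.67 = 10.02

10.02


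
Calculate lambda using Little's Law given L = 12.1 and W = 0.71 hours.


lambda = L / W = 12.1 / 0.71 = 17.04 per hour

17.04 per hour


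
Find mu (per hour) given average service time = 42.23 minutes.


mu = 60 / avg_service_time = 60 / 42.23 = 1.42 per hour

1.42 per hour


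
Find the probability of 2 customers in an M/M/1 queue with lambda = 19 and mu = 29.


rho = 19/29; P(n) = (1-rho)*rho^n = (1-19/29)*(19/29)^2 = 0.148

0.148


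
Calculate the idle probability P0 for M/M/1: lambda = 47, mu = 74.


P0 = 1 - rho = 1 - 47/74 = 0.3649

0.3649


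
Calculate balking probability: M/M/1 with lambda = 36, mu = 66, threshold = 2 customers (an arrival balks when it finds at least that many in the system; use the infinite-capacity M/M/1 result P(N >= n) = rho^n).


P(N >= 2) = rho^2 = (36/66)^2 = 0.2975

0.2975


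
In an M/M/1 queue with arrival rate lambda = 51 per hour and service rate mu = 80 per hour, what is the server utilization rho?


rho = lambda/mu = 51/80 = 0.6375

0.6375


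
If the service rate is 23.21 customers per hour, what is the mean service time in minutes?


Mean service time = 60/mu = 60/23.21 = 2.59 minutes

2.59 minutes


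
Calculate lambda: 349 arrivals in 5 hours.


lambda = total arrivals / time = 349 / 5 = 69.8 per hour

69.8 per hour


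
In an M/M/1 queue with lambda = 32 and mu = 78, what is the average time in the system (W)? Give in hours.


W = 1/(mu - lambda) = 1/(78 - 32) = 0.0217 hours

0.0217 hours


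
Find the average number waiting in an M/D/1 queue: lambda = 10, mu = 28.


M/D/1: Lq = rho^2 / (2*(1-rho)) where rho = 10/28; Lq = 0.1

0.1


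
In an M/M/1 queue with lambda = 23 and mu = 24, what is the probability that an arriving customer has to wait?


P(wait) = rho = lambda/mu = 23/24 = 0.9583

0.9583


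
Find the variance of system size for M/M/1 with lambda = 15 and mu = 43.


rho = 15/43; Var(N) = rho/(1-rho)^2 = 0.82

0.82


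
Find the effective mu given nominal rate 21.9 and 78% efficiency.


Effective rate = mu * efficiency = 21.9 * 0.78 = 17.08 per hour

17.08 per hour


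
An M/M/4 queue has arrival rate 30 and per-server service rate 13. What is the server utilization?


rho = lambda/(c*mu) = 30/(4*13) = 0.5769

0.5769


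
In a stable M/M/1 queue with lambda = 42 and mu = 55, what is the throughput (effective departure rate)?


For a stable queue (lambda < mu), throughput = lambda = 42 per hour

42 per hour


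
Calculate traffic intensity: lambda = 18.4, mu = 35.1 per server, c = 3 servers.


rho = lambda / (c * mu) = 18.4 / (3 * 35.1) = 0.1747

0.1747


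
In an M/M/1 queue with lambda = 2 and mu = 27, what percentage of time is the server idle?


Idle fraction = (1 - rho) * 100 = (1 - 2/27) * 100 = 92.6%

92.6%


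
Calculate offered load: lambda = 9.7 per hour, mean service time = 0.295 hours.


Offered load a = lambda * E[S] = 9.7 * 0.295 = 2.86 Erlangs

2.86 Erlangs


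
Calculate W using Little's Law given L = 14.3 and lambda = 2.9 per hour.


W = L / lambda = 14.3 / 2.9 = 4.931 hours

4.931 hours


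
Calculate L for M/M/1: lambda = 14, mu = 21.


rho = 14/21; L = rho/(1-rho) = 2.0

2.0


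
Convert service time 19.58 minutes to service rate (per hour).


mu = 60 / avg_service_time = 60 / 19.58 = 3.06 per hour

3.06 per hour


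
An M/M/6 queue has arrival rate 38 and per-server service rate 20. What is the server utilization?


rho = lambda/(c*mu) = 38/(6*20) = 0.3167

0.3167


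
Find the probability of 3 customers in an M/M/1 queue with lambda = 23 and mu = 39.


rho = 23/39; P(n) = (1-rho)*rho^n = (1-23/39)*(23/39)^3 = 0.0841

0.0841


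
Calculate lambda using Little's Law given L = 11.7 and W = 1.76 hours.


lambda = L / W = 11.7 / 1.76 = 6.65 per hour

6.65 per hour


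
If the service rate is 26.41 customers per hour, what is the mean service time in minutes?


Mean service time = 60/mu = 60/26.41 = 2.27 minutes

2.27 minutes


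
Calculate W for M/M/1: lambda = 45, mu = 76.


W = 1/(mu - lambda) = 1/(76 - 45) = 0.0323 hours

0.0323 hours


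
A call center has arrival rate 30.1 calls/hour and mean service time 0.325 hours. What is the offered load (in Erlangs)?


Offered load a = lambda * E[S] = 30.1 * 0.325 = 9.78 Erlangs

9.78 Erlangs


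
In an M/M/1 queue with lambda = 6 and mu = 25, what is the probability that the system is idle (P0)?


P0 = 1 - rho = 1 - 6/25 = 0.76

0.76


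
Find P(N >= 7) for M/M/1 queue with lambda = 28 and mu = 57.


P(N >= 7) = rho^7 = (28/57)^7 = 0.0069

0.0069


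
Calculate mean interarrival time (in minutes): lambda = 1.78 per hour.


Mean interarrival time = 60/lambda = 60/1.78 = 33.71 minutes

33.71 minutes


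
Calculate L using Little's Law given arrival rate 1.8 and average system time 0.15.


L = lambda * W = 1.8 * 0.15 = 0.27

0.27


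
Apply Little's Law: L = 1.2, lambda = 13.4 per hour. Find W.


W = L / lambda = 1.2 / 13.4 = 0.0896 hours

0.0896 hours


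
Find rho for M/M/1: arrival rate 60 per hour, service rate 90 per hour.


rho = lambda/mu = 60/90 = 0.6667

0.6667


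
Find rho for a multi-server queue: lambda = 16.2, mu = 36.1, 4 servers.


rho = lambda / (c * mu) = 16.2 / (4 * 36.1) = 0.1122

0.1122


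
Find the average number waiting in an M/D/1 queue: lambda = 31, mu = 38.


M/D/1: Lq = rho^2 / (2*(1-rho)) where rho = 31/38; Lq = 1.81

1.81


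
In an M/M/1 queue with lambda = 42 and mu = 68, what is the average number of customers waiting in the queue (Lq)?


rho = 42/68; Lq = rho^2/(1-rho) = 1.0

1.0


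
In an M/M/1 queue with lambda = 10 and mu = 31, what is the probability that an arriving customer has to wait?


P(wait) = rho = lambda/mu = 10/31 = 0.3226

0.3226


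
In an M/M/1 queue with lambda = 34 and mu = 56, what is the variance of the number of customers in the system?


rho = 34/56; Var(N) = rho/(1-rho)^2 = 3.93

3.93


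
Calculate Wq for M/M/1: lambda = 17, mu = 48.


rho = 17/48; Wq = rho/(mu - lambda) = 0.0114 hours

0.0114 hours


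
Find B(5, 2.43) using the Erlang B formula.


B(N,A) = (A^N/N!) / sum(A^k/k!, k=0..N) with N=5, A=2.43 = 0.0646

0.0646


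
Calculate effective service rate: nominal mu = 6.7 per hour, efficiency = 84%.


Effective rate = mu * efficiency = 6.7 * 0.84 = 5.63 per hour

5.63 per hour


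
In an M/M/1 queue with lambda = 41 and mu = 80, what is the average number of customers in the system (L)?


rho = 41/80; L = rho/(1-rho) = 1.05

1.05


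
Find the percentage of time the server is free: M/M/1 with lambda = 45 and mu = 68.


Idle fraction = (1 - rho) * 100 = (1 - 45/68) * 100 = 33.8%

33.8%


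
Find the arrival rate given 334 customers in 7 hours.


lambda = total arrivals / time = 334 / 7 = 47.71 per hour

47.71 per hour


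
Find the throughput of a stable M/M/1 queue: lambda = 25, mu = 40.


For a stable queue (lambda < mu), throughput = lambda = 25 per hour

25 per hour


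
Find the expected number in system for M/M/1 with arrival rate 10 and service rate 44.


rho = 10/44; L = rho/(1-rho) = 0.29

0.29


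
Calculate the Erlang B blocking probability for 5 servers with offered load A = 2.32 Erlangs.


B(N,A) = (A^N/N!) / sum(A^k/k!, k=0..N) with N=5, A=2.32 = 0.0568

0.0568


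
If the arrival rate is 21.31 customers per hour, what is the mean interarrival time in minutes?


Mean interarrival time = 60/lambda = 60/21.31 = 2.82 minutes

2.82 minutes


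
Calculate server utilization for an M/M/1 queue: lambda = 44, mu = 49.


rho = lambda/mu = 44/49 = 0.898

0.898


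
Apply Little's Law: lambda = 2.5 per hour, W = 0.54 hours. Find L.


L = lambda * W = 2.5 * 0.54 = 1.35

1.35


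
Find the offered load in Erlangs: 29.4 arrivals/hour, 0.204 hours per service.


Offered load a = lambda * E[S] = 29.4 * 0.204 = 6.0 Erlangs

6.0 Erlangs


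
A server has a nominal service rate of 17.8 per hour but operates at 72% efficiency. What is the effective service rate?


Effective rate = mu * efficiency = 17.8 * 0.72 = 12.82 per hour

12.82 per hour


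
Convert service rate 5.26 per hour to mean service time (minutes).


Mean service time = 60/mu = 60/5.26 = 11.41 minutes

11.41 minutes


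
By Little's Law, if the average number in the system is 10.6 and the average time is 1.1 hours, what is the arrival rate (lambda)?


lambda = L / W = 10.6 / 1.1 = 9.64 per hour

9.64 per hour


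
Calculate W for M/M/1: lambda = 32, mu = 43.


W = 1/(mu - lambda) = 1/(43 - 32) = 0.0909 hours

0.0909 hours


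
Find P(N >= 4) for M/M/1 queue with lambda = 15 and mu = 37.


P(N >= 4) = rho^4 = (15/37)^4 = 0.027

0.027


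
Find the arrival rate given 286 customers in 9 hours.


lambda = total arrivals / time = 286 / 9 = 31.78 per hour

31.78 per hour


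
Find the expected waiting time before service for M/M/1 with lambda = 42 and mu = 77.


rho = 42/77; Wq = rho/(mu - lambda) = 0.0156 hours

0.0156 hours


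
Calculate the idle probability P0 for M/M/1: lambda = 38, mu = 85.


P0 = 1 - rho = 1 - 38/85 = 0.5529

0.5529


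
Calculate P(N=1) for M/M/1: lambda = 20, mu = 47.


rho = 20/47; P(n) = (1-rho)*rho^n = (1-20/47)*(20/47)^1 = 0.2445

0.2445


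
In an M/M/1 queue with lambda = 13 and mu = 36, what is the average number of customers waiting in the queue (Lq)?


rho = 13/36; Lq = rho^2/(1-rho) = 0.2

0.2


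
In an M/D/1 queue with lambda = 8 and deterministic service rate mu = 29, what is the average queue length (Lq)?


M/D/1: Lq = rho^2 / (2*(1-rho)) where rho = 8/29; Lq = 0.05

0.05


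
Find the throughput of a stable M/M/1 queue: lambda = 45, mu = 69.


For a stable queue (lambda < mu), throughput = lambda = 45 per hour

45 per hour


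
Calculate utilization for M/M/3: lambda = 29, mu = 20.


rho = lambda/(c*mu) = 29/(3*20) = 0.4833

0.4833


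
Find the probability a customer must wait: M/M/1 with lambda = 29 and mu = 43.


P(wait) = rho = lambda/mu = 29/43 = 0.6744

0.6744


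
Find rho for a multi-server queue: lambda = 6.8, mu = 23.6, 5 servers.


rho = lambda / (c * mu) = 6.8 / (5 * 23.6) = 0.0576

0.0576


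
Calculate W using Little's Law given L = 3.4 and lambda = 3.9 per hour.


W = L / lambda = 3.4 / 3.9 = 0.8718 hours

0.8718 hours


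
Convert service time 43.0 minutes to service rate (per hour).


mu = 60 / avg_service_time = 60 / 43.0 = 1.4 per hour

1.4 per hour


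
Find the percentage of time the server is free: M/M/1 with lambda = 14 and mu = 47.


Idle fraction = (1 - rho) * 100 = (1 - 14/47) * 100 = 70.2%

70.2%


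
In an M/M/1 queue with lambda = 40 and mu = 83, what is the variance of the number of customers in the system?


rho = 40/83; Var(N) = rho/(1-rho)^2 = 1.8

1.8


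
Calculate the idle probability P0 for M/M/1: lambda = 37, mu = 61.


P0 = 1 - rho = 1 - 37/61 = 0.3934

0.3934


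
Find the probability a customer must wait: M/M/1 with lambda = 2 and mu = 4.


P(wait) = rho = lambda/mu = 2/4 = 0.5

0.5


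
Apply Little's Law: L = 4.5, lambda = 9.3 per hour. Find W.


W = L / lambda = 4.5 / 9.3 = 0.4839 hours

0.4839 hours


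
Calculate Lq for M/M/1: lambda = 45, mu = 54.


rho = 45/54; Lq = rho^2/(1-rho) = 4.17

4.17


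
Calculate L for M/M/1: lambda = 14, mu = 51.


rho = 14/51; L = rho/(1-rho) = 0.38

0.38


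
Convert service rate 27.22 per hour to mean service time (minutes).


Mean service time = 60/mu = 60/27.22 = 2.2 minutes

2.2 minutes


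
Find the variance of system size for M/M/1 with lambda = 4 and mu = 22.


rho = 4/22; Var(N) = rho/(1-rho)^2 = 0.27

0.27


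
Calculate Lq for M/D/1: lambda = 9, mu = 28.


M/D/1: Lq = rho^2 / (2*(1-rho)) where rho = 9/28; Lq = 0.08

0.08


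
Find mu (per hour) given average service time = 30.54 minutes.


mu = 60 / avg_service_time = 60 / 30.54 = 1.96 per hour

1.96 per hour


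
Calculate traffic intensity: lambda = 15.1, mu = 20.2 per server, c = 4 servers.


rho = lambda / (c * mu) = 15.1 / (4 * 20.2) = 0.1869

0.1869


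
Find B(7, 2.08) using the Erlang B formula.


B(N,A) = (A^N/N!) / sum(A^k/k!, k=0..N) with N=7, A=2.08 = 0.0042

0.0042


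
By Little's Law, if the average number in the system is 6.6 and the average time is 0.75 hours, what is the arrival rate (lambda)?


lambda = L / W = 6.6 / 0.75 = 8.8 per hour

8.8 per hour


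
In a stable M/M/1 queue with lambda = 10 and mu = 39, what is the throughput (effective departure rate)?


For a stable queue (lambda < mu), throughput = lambda = 10 per hour

10 per hour


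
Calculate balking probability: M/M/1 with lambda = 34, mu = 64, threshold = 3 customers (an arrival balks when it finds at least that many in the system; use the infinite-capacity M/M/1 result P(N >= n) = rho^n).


P(N >= 3) = rho^3 = (34/64)^3 = 0.1499

0.1499


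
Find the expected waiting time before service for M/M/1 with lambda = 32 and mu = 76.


rho = 32/76; Wq = rho/(mu - lambda) = 0.0096 hours

0.0096 hours


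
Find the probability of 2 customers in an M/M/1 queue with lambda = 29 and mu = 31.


rho = 29/31; P(n) = (1-rho)*rho^n = (1-29/31)*(29/31)^2 = 0.0565

0.0565


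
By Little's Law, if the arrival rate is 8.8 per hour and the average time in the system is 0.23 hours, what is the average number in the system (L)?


L = lambda * W = 8.8 * 0.23 = 2.02

2.02


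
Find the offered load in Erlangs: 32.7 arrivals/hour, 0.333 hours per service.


Offered load a = lambda * E[S] = 32.7 * 0.333 = 10.89 Erlangs

10.89 Erlangs


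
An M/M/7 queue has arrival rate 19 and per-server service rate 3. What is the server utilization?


rho = lambda/(c*mu) = 19/(7*3) = 0.9048

0.9048


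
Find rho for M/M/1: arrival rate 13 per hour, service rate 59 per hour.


rho = lambda/mu = 13/59 = 0.2203

0.2203


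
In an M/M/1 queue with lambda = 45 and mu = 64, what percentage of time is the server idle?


Idle fraction = (1 - rho) * 100 = (1 - 45/64) * 100 = 29.7%

29.7%


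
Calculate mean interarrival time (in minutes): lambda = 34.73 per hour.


Mean interarrival time = 60/lambda = 60/34.73 = 1.73 minutes

1.73 minutes


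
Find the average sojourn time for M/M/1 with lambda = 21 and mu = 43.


W = 1/(mu - lambda) = 1/(43 - 21) = 0.0455 hours

0.0455 hours


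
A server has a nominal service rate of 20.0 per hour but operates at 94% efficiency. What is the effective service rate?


Effective rate = mu * efficiency = 20.0 * 0.94 = 18.8 per hour

18.8 per hour


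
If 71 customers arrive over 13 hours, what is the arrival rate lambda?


lambda = total arrivals / time = 71 / 13 = 5.46 per hour

5.46 per hour


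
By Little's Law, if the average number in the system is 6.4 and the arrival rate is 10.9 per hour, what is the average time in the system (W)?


W = L / lambda = 6.4 / 10.9 = 0.5872 hours

0.5872 hours


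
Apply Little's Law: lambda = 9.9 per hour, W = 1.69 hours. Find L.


L = lambda * W = 9.9 * 1.69 = 16.73

16.73


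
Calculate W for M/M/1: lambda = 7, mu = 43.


W = 1/(mu - lambda) = 1/(43 - 7) = 0.0278 hours

0.0278 hours


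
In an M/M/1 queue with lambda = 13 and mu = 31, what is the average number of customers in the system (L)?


rho = 13/31; L = rho/(1-rho) = 0.72

0.72


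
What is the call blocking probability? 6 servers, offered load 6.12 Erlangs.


B(N,A) = (A^N/N!) / sum(A^k/k!, k=0..N) with N=6, A=6.12 = 0.2733

0.2733


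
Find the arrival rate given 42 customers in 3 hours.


lambda = total arrivals / time = 42 / 3 = 14.0 per hour

14.0 per hour


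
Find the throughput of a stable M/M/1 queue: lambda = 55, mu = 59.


For a stable queue (lambda < mu), throughput = lambda = 55 per hour

55 per hour


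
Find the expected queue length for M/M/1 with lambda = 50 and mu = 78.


rho = 50/78; Lq = rho^2/(1-rho) = 1.14

1.14


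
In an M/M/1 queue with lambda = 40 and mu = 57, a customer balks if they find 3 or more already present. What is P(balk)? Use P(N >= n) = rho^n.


P(N >= 3) = rho^3 = (40/57)^3 = 0.3456

0.3456


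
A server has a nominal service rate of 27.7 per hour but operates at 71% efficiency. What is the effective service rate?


Effective rate = mu * efficiency = 27.7 * 0.71 = 19.67 per hour

19.67 per hour


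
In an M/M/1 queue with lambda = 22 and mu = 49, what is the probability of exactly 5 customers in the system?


rho = 22/49; P(n) = (1-rho)*rho^n = (1-22/49)*(22/49)^5 = 0.0101

0.0101


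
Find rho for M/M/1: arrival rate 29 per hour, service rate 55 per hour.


rho = lambda/mu = 29/55 = 0.5273

0.5273


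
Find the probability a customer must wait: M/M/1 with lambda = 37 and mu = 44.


P(wait) = rho = lambda/mu = 37/44 = 0.8409

0.8409


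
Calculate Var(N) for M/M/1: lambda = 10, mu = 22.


rho = 10/22; Var(N) = rho/(1-rho)^2 = 1.53

1.53


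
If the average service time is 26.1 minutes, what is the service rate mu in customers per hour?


mu = 60 / avg_service_time = 60 / 26.1 = 2.3 per hour

2.3 per hour


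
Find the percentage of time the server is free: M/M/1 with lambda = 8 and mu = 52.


Idle fraction = (1 - rho) * 100 = (1 - 8/52) * 100 = 84.6%

84.6%


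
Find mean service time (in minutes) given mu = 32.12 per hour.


Mean service time = 60/mu = 60/32.12 = 1.87 minutes

1.87 minutes


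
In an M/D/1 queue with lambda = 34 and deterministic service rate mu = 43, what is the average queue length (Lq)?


M/D/1: Lq = rho^2 / (2*(1-rho)) where rho = 34/43; Lq = 1.49

1.49


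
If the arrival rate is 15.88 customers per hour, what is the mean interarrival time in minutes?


Mean interarrival time = 60/lambda = 60/15.88 = 3.78 minutes

3.78 minutes


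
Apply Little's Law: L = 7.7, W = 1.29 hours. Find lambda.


lambda = L / W = 7.7 / 1.29 = 5.97 per hour

5.97 per hour


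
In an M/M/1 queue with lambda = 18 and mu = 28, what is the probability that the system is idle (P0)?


P0 = 1 - rho = 1 - 18/28 = 0.3571

0.3571


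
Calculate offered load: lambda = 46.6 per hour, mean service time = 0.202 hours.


Offered load a = lambda * E[S] = 46.6 * 0.202 = 9.41 Erlangs

9.41 Erlangs


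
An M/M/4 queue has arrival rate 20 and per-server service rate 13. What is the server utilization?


rho = lambda/(c*mu) = 20/(4*13) = 0.3846

0.3846


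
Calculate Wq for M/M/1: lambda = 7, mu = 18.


rho = 7/18; Wq = rho/(mu - lambda) = 0.0354 hours

0.0354 hours


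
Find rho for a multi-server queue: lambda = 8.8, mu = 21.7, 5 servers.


rho = lambda / (c * mu) = 8.8 / (5 * 21.7) = 0.0811

0.0811


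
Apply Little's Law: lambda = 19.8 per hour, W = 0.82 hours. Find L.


L = lambda * W = 19.8 * 0.82 = 16.24

16.24


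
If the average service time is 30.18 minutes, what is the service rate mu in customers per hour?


mu = 60 / avg_service_time = 60 / 30.18 = 1.99 per hour

1.99 per hour


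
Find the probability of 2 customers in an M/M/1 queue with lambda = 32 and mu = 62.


rho = 32/62; P(n) = (1-rho)*rho^n = (1-32/62)*(32/62)^2 = 0.1289

0.1289


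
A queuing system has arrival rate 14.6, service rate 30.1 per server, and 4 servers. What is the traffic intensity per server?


rho = lambda / (c * mu) = 14.6 / (4 * 30.1) = 0.1213

0.1213


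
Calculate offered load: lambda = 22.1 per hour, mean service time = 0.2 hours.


Offered load a = lambda * E[S] = 22.1 * 0.2 = 4.42 Erlangs

4.42 Erlangs


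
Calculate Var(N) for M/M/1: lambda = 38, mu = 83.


rho = 38/83; Var(N) = rho/(1-rho)^2 = 1.56

1.56


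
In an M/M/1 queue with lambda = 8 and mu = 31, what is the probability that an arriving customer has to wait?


P(wait) = rho = lambda/mu = 8/31 = 0.2581

0.2581


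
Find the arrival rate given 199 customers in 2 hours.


lambda = total arrivals / time = 199 / 2 = 99.5 per hour

99.5 per hour


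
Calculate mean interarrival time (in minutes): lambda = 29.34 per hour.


Mean interarrival time = 60/lambda = 60/29.34 = 2.04 minutes

2.04 minutes


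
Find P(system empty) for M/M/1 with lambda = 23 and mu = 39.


P0 = 1 - rho = 1 - 23/39 = 0.4103

0.4103


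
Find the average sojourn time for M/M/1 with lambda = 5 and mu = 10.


W = 1/(mu - lambda) = 1/(10 - 5) = 0.2 hours

0.2 hours


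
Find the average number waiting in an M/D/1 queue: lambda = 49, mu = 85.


M/D/1: Lq = rho^2 / (2*(1-rho)) where rho = 49/85; Lq = 0.39

0.39


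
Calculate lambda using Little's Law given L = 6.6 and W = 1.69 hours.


lambda = L / W = 6.6 / 1.69 = 3.91 per hour

3.91 per hour


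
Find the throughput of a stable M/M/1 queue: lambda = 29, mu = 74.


For a stable queue (lambda < mu), throughput = lambda = 29 per hour

29 per hour


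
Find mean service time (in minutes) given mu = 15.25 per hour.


Mean service time = 60/mu = 60/15.25 = 3.93 minutes

3.93 minutes


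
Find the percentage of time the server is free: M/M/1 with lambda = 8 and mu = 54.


Idle fraction = (1 - rho) * 100 = (1 - 8/54) * 100 = 85.2%

85.2%


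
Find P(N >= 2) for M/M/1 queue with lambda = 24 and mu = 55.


P(N >= 2) = rho^2 = (24/55)^2 = 0.1904

0.1904


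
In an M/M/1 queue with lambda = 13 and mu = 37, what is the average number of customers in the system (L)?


rho = 13/37; L = rho/(1-rho) = 0.54

0.54


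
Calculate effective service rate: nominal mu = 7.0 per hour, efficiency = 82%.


Effective rate = mu * efficiency = 7.0 * 0.82 = 5.74 per hour

5.74 per hour


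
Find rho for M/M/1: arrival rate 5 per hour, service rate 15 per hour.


rho = lambda/mu = 5/15 = 0.3333

0.3333


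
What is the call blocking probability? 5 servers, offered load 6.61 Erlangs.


B(N,A) = (A^N/N!) / sum(A^k/k!, k=0..N) with N=5, A=6.61 = 0.4009

0.4009


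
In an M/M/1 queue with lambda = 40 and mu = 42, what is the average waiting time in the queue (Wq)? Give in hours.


rho = 40/42; Wq = rho/(mu - lambda) = 0.4762 hours

0.4762 hours


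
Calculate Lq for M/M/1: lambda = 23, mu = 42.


rho = 23/42; Lq = rho^2/(1-rho) = 0.66

0.66


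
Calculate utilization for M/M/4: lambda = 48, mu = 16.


rho = lambda/(c*mu) = 48/(4*16) = 0.75

0.75


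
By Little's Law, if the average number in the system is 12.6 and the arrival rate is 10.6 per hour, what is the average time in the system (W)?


W = L / lambda = 12.6 / 10.6 = 1.1887 hours

1.1887 hours


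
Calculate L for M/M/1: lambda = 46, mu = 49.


rho = 46/49; L = rho/(1-rho) = 15.33

15.33


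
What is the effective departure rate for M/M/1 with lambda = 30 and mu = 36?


For a stable queue (lambda < mu), throughput = lambda = 30 per hour

30 per hour


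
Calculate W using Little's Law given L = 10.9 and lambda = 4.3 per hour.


W = L / lambda = 10.9 / 4.3 = 2.5349 hours

2.5349 hours


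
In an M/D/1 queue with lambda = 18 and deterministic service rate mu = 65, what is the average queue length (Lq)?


M/D/1: Lq = rho^2 / (2*(1-rho)) where rho = 18/65; Lq = 0.05

0.05


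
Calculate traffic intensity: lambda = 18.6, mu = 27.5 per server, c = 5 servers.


rho = lambda / (c * mu) = 18.6 / (5 * 27.5) = 0.1353

0.1353


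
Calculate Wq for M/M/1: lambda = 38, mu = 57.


rho = 38/57; Wq = rho/(mu - lambda) = 0.0351 hours

0.0351 hours


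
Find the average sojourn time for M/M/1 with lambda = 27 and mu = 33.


W = 1/(mu - lambda) = 1/(33 - 27) = 0.1667 hours

0.1667 hours


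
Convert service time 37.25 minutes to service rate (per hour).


mu = 60 / avg_service_time = 60 / 37.25 = 1.61 per hour

1.61 per hour


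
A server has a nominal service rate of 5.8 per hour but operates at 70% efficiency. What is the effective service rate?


Effective rate = mu * efficiency = 5.8 * 0.7 = 4.06 per hour

4.06 per hour


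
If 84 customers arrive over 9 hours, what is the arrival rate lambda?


lambda = total arrivals / time = 84 / 9 = 9.33 per hour

9.33 per hour


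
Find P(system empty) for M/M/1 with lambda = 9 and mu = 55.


P0 = 1 - rho = 1 - 9/55 = 0.8364

0.8364


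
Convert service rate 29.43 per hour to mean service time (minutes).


Mean service time = 60/mu = 60/29.43 = 2.04 minutes

2.04 minutes


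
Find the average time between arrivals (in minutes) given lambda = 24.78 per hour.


Mean interarrival time = 60/lambda = 60/24.78 = 2.42 minutes

2.42 minutes


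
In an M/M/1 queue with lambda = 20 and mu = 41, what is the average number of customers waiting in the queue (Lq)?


rho = 20/41; Lq = rho^2/(1-rho) = 0.46

0.46


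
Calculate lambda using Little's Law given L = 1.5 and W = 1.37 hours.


lambda = L / W = 1.5 / 1.37 = 1.09 per hour

1.09 per hour


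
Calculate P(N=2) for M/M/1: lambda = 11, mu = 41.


rho = 11/41; P(n) = (1-rho)*rho^n = (1-11/41)*(11/41)^2 = 0.0527

0.0527


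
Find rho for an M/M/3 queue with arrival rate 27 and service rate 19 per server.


rho = lambda/(c*mu) = 27/(3*19) = 0.4737

0.4737


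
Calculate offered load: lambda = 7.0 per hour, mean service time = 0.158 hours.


Offered load a = lambda * E[S] = 7.0 * 0.158 = 1.11 Erlangs

1.11 Erlangs


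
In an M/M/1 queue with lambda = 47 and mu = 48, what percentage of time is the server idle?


Idle fraction = (1 - rho) * 100 = (1 - 47/48) * 100 = 2.1%

2.1%


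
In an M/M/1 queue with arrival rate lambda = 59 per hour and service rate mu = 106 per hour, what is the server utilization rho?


rho = lambda/mu = 59/106 = 0.5566

0.5566


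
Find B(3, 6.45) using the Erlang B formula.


B(N,A) = (A^N/N!) / sum(A^k/k!, k=0..N) with N=3, A=6.45 = 0.6129

0.6129


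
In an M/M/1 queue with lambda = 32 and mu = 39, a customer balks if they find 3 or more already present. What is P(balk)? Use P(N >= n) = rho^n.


P(N >= 3) = rho^3 = (32/39)^3 = 0.5524

0.5524


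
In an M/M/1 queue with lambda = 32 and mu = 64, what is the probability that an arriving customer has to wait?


P(wait) = rho = lambda/mu = 32/64 = 0.5

0.5


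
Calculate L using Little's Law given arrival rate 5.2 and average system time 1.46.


L = lambda * W = 5.2 * 1.46 = 7.59

7.59


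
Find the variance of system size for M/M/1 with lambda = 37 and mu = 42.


rho = 37/42; Var(N) = rho/(1-rho)^2 = 62.16

62.16


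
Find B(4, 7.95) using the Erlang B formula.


B(N,A) = (A^N/N!) / sum(A^k/k!, k=0..N) with N=4, A=7.95 = 0.5725

0.5725


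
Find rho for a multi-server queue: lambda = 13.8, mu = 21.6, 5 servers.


rho = lambda / (c * mu) = 13.8 / (5 * 21.6) = 0.1278

0.1278


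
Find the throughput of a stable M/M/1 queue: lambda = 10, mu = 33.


For a stable queue (lambda < mu), throughput = lambda = 10 per hour

10 per hour


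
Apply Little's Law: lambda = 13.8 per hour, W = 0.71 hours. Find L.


L = lambda * W = 13.8 * 0.71 = 9.8

9.8


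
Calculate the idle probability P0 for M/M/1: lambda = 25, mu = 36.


P0 = 1 - rho = 1 - 25/36 = 0.3056

0.3056


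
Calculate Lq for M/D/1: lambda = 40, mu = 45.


M/D/1: Lq = rho^2 / (2*(1-rho)) where rho = 40/45; Lq = 3.56

3.56


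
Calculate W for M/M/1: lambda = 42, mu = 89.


W = 1/(mu - lambda) = 1/(89 - 42) = 0.0213 hours

0.0213 hours


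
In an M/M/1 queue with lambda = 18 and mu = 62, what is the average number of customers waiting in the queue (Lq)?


rho = 18/62; Lq = rho^2/(1-rho) = 0.12

0.12


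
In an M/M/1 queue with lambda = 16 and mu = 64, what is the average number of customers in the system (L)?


rho = 16/64; L = rho/(1-rho) = 0.33

0.33


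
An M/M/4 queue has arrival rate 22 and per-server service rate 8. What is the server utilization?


rho = lambda/(c*mu) = 22/(4*8) = 0.6875

0.6875


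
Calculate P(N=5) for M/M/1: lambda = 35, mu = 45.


rho = 35/45; P(n) = (1-rho)*rho^n = (1-35/45)*(35/45)^5 = 0.0633

0.0633


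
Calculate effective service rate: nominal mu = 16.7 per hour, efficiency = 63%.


Effective rate = mu * efficiency = 16.7 * 0.63 = 10.52 per hour

10.52 per hour


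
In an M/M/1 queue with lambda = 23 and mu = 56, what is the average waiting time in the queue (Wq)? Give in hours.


rho = 23/56; Wq = rho/(mu - lambda) = 0.0124 hours

0.0124 hours


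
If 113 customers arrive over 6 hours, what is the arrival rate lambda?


lambda = total arrivals / time = 113 / 6 = 18.83 per hour

18.83 per hour


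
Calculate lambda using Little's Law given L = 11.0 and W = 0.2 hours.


lambda = L / W = 11.0 / 0.2 = 55.0 per hour

55.0 per hour


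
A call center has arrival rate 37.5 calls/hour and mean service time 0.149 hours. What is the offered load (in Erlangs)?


Offered load a = lambda * E[S] = 37.5 * 0.149 = 5.59 Erlangs

5.59 Erlangs


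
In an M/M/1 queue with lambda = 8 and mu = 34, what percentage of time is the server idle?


Idle fraction = (1 - rho) * 100 = (1 - 8/34) * 100 = 76.5%

76.5%


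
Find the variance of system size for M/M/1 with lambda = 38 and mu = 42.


rho = 38/42; Var(N) = rho/(1-rho)^2 = 99.75

99.75


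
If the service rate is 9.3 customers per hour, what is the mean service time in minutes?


Mean service time = 60/mu = 60/9.3 = 6.45 minutes

6.45 minutes


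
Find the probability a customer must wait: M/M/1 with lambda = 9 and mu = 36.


P(wait) = rho = lambda/mu = 9/36 = 0.25

0.25
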